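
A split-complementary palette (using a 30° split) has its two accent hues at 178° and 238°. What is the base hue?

28°

The accents sit 30° either side of the complement, so the complement is their short-arc midpoint on the wheel.
Short-arc midpoint of 178° and 238°: 208°.
Base is 180° from the complement: 208 − 180 = 28°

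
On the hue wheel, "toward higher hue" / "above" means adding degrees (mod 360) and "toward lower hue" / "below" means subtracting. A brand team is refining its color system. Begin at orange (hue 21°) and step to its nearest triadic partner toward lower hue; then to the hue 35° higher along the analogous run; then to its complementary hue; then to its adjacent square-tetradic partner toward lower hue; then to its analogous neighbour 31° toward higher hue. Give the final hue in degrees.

triadic ↓ −120°: 21 − 120 = -99 → -99 + 360 = 261°
analog 35° ↑ +35°: 261 + 35 = 296°
complement +180°: 296 + 180 = 476 → 476 − 360 = 116°
square ↓ −90°: 116 − 90 = 26°
analog 31° ↑ +31°: 26 + 31 = 57°

57°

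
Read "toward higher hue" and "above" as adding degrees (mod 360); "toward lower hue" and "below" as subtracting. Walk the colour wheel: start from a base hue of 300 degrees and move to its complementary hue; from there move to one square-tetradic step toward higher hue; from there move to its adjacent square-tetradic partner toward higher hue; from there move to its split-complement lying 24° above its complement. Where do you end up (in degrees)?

144°

+180° (complement): 300 + 180 = 480 → 480 − 360 = 120°
+90° (square ↑): 120 + 90 = 210°
+90° (square ↑): 210 + 90 = 300°
+204° (split-comp 24° ↑): 300 + 204 = 504 → 504 − 360 = 144°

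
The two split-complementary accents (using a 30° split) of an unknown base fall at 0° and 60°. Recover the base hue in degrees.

The accents sit 30° either side of the complement, so the complement is their short-arc midpoint on the wheel.
Short-arc midpoint of 0° and 60°: 30°.
Base is 180° from the complement: 30 − 180 = -150 → -150 + 360 = 210°

210°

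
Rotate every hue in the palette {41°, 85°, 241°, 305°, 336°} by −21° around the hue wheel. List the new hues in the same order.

41 − 21 = 20°
85 − 21 = 64°
241 − 21 = 220°
305 − 21 = 284°
336 − 21 = 315°

20°, 64°, 220°, 284°, 315°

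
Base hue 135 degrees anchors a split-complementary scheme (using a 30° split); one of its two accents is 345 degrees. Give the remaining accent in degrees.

Split-complementary hues sit 30° either side of the complement.
Complement of the base 135°: 135 + 180 = 315°
The given accent 345° is 30° one side of 315°; the other accent sits 30° the other side: 315 − 30 = 285°

285°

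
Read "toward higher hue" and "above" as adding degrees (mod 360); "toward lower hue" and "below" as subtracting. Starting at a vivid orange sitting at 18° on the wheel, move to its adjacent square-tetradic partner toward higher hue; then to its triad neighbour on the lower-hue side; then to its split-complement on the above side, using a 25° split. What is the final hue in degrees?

193°

18 + 90 = 108°   (square ↑)
108 − 120 = -12 → -12 + 360 = 348°   (triadic ↓)
348 + 205 = 553 → 553 − 360 = 193°   (split-comp 25° ↑)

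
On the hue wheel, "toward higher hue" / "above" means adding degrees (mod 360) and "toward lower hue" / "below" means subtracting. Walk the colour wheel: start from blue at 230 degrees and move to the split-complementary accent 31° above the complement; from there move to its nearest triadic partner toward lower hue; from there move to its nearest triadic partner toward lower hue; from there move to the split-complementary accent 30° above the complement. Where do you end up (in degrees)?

+211° (split-comp 31° ↑): 230 + 211 = 441 → 441 − 360 = 81°
−120° (triadic ↓): 81 − 120 = -39 → -39 + 360 = 321°
−120° (triadic ↓): 321 − 120 = 201°
+210° (split-comp 30° ↑): 201 + 210 = 411 → 411 − 360 = 51°

51°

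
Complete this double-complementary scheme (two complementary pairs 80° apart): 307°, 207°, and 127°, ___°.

A rectangular tetradic uses two complementary pairs 80° apart: offsets 0°, 80°, 180°, 260°.
Among {127°, 207°, 307°}, 127° and 307° are a 180° pair.
The remaining hue 207° needs its own complement: 207 + 180 = 387 → 387 − 360 = 27°

27°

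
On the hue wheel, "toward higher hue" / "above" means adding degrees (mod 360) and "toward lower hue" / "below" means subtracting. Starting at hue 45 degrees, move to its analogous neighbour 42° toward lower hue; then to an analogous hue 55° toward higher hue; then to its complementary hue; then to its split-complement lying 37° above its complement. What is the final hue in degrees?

−42° (analog 42° ↓): 45 − 42 = 3°
+55° (analog 55° ↑): 3 + 55 = 58°
+180° (complement): 58 + 180 = 238°
+217° (split-comp 37° ↑): 238 + 217 = 455 → 455 − 360 = 95°

95°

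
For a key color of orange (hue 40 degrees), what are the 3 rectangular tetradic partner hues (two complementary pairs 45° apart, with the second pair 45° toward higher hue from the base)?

A rectangular tetradic uses two complementary pairs 45° apart: offsets 0°, 45°, 180°, 225°.
40 + 45 = 85°
40 + 180 = 220°
40 + 225 = 265°

85°, 220°, 265°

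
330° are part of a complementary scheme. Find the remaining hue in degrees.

150°

The complement sits 180° across the wheel.
The full set through 330° is {150°, 330°}.
Given {330°}, the missing hue is 150°.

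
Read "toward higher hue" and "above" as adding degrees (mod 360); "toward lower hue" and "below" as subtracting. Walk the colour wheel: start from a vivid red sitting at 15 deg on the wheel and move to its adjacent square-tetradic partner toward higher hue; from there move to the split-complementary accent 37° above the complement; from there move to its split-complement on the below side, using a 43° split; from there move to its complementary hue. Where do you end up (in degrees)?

279°

15 + 90 = 105°   (square ↑)
105 + 217 = 322°   (split-comp 37° ↑)
322 + 137 = 459 → 459 − 360 = 99°   (split-comp 43° ↓)
99 + 180 = 279°   (complement)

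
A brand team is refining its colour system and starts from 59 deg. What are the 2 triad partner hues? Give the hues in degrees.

179° and 299°

A triad places three hues 120° apart.
59 + 120 = 179°
59 + 240 = 299°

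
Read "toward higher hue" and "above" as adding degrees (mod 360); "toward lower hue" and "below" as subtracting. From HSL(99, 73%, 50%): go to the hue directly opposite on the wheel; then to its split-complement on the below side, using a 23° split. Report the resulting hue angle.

+180° (complement): 99 + 180 = 279°
+157° (split-comp 23° ↓): 279 + 157 = 436 → 436 − 360 = 76°

76°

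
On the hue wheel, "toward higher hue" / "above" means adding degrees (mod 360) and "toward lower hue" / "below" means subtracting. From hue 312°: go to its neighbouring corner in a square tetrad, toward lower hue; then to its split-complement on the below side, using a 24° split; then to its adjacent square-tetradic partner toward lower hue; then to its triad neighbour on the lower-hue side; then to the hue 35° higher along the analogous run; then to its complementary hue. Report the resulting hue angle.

23°

−90° (square ↓): 312 − 90 = 222°
+156° (split-comp 24° ↓): 222 + 156 = 378 → 378 − 360 = 18°
−90° (square ↓): 18 − 90 = -72 → -72 + 360 = 288°
−120° (triadic ↓): 288 − 120 = 168°
+35° (analog 35° ↑): 168 + 35 = 203°
+180° (complement): 203 + 180 = 383 → 383 − 360 = 23°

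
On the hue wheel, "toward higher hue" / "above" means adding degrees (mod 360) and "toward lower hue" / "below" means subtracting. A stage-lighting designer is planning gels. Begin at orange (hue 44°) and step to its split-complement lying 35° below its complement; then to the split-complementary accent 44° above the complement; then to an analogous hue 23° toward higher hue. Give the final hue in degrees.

44 + 145 = 189°   (split-comp 35° ↓)
189 + 224 = 413 → 413 − 360 = 53°   (split-comp 44° ↑)
53 + 23 = 76°   (analog 23° ↑)

76°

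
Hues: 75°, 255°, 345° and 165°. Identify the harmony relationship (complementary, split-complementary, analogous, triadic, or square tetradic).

square tetradic

Sort the hues: 75°, 165°, 255°, 345°.
Successive gaps around the wheel: 90°, 90°, 90°, 90°.
Four hues every 90° form a square tetradic scheme.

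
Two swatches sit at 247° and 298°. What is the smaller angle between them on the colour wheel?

|247 − 298| = 51.
51 ≤ 180, so the shorter arc is 51°.

51°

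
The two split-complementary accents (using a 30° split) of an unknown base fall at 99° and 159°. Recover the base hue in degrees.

The accents sit 30° either side of the complement, so the complement is their short-arc midpoint on the wheel.
Short-arc midpoint of 99° and 159°: 129°.
Base is 180° from the complement: 129 − 180 = -51 → -51 + 360 = 309°

309°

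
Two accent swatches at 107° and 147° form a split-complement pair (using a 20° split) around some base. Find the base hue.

307°

The accents sit 20° either side of the complement, so the complement is their short-arc midpoint on the wheel.
Short-arc midpoint of 107° and 147°: 127°.
Base is 180° from the complement: 127 − 180 = -53 → -53 + 360 = 307°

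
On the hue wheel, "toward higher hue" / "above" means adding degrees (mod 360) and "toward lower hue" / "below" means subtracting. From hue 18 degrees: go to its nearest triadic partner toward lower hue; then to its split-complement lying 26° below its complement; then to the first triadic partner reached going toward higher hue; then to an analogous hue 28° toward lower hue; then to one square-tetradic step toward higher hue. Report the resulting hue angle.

18 − 120 = -102 → -102 + 360 = 258°   (triadic ↓)
258 + 154 = 412 → 412 − 360 = 52°   (split-comp 26° ↓)
52 + 120 = 172°   (triadic ↑)
172 − 28 = 144°   (analog 28° ↓)
144 + 90 = 234°   (square ↑)

234°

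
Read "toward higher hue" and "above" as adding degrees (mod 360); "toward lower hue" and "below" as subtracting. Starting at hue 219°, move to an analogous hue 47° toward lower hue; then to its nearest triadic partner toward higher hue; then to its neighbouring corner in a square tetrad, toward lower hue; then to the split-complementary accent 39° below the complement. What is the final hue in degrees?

343°

219 − 47 = 172°   (analog 47° ↓)
172 + 120 = 292°   (triadic ↑)
292 − 90 = 202°   (square ↓)
202 + 141 = 343°   (split-comp 39° ↓)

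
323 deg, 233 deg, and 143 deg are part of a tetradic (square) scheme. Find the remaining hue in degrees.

A square tetradic scheme places four hues every 90°.
The full set through 143° is {53°, 143°, 233°, 323°}.
Given {143°, 233°, 323°}, the missing hue is 53°.

53°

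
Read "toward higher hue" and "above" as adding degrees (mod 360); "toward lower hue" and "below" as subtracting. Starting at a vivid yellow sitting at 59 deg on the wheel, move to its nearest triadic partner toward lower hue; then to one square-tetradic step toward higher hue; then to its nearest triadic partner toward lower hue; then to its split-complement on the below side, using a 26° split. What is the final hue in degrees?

59 − 120 = -61 → -61 + 360 = 299°   (triadic ↓)
299 + 90 = 389 → 389 − 360 = 29°   (square ↑)
29 − 120 = -91 → -91 + 360 = 269°   (triadic ↓)
269 + 154 = 423 → 423 − 360 = 63°   (split-comp 26° ↓)

63°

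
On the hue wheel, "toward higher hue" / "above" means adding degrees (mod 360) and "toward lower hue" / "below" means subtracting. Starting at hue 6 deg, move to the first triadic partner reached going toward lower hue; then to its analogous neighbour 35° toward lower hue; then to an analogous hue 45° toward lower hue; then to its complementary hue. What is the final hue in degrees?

346°

triadic ↓ −120°: 6 − 120 = -114 → -114 + 360 = 246°
analog 35° ↓ −35°: 246 − 35 = 211°
analog 45° ↓ −45°: 211 − 45 = 166°
complement +180°: 166 + 180 = 346°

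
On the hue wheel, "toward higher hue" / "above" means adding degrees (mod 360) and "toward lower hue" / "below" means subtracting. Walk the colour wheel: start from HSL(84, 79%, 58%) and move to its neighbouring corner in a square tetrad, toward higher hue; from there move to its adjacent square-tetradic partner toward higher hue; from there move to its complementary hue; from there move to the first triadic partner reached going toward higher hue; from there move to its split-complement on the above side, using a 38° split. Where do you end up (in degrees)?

62°

84 + 90 = 174°   (square ↑)
174 + 90 = 264°   (square ↑)
264 + 180 = 444 → 444 − 360 = 84°   (complement)
84 + 120 = 204°   (triadic ↑)
204 + 218 = 422 → 422 − 360 = 62°   (split-comp 38° ↑)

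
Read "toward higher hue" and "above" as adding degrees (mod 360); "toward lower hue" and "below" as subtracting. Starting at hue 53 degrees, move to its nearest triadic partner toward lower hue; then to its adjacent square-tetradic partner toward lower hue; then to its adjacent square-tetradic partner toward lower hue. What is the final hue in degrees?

113°

53 − 120 = -67 → -67 + 360 = 293°   (triadic ↓)
293 − 90 = 203°   (square ↓)
203 − 90 = 113°   (square ↓)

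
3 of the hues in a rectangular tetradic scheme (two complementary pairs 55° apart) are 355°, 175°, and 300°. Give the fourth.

A rectangular tetradic uses two complementary pairs 55° apart: offsets 0°, 55°, 180°, 235°.
Among {175°, 300°, 355°}, 355° and 175° are a 180° pair.
The remaining hue 300° needs its own complement: 300 + 180 = 480 → 480 − 360 = 120°

120°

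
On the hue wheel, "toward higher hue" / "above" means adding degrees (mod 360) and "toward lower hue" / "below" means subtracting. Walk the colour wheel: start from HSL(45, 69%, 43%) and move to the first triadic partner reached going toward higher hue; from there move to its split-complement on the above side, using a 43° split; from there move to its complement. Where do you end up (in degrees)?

208°

45 + 120 = 165°   (triadic ↑)
165 + 223 = 388 → 388 − 360 = 28°   (split-comp 43° ↑)
28 + 180 = 208°   (complement)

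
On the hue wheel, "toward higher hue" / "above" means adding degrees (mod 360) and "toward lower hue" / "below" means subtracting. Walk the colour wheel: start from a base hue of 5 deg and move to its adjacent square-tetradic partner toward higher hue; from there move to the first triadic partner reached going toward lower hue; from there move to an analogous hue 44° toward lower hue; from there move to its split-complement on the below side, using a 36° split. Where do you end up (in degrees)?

75°

+90° (square ↑): 5 + 90 = 95°
−120° (triadic ↓): 95 − 120 = -25 → -25 + 360 = 335°
−44° (analog 44° ↓): 335 − 44 = 291°
+144° (split-comp 36° ↓): 291 + 144 = 435 → 435 − 360 = 75°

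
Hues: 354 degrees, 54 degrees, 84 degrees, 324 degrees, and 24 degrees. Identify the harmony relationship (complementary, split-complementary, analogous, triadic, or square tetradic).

analogous

Sort the hues: 24°, 54°, 84°, 324°, 354°.
Successive gaps around the wheel: 30°, 30°, 240°, 30°, 30°.
A run of hues at equal small steps (30°) with one large closing gap is an analogous group.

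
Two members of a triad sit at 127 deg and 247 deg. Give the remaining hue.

A triad spaces three hues 120° apart.
The full set is {7°, 127°, 247°}.

7°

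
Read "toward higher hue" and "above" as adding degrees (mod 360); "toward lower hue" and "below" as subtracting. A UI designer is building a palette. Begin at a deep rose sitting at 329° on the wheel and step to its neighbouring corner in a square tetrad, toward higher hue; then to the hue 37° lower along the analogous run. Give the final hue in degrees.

22°

+90° (square ↑): 329 + 90 = 419 → 419 − 360 = 59°
−37° (analog 37° ↓): 59 − 37 = 22°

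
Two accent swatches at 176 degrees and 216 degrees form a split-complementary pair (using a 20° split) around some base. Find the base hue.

The accents sit 20° either side of the complement, so the complement is their short-arc midpoint on the wheel.
Short-arc midpoint of 176° and 216°: 196°.
Base is 180° from the complement: 196 − 180 = 16°

16°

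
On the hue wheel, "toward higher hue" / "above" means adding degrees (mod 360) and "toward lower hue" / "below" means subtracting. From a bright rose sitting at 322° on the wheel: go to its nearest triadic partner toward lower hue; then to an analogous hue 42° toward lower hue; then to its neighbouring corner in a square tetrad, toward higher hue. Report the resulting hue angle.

triadic ↓ −120°: 322 − 120 = 202°
analog 42° ↓ −42°: 202 − 42 = 160°
square ↑ +90°: 160 + 90 = 250°

250°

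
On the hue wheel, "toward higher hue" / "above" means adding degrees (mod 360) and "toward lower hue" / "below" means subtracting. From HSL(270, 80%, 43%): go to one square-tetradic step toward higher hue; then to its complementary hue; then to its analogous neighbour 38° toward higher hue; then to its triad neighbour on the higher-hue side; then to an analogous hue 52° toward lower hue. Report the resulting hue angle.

square ↑ +90°: 270 + 90 = 360 → 360 − 360 = 0°
complement +180°: 0 + 180 = 180°
analog 38° ↑ +38°: 180 + 38 = 218°
triadic ↑ +120°: 218 + 120 = 338°
analog 52° ↓ −52°: 338 − 52 = 286°

286°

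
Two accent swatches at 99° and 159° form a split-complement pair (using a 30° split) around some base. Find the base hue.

The accents sit 30° either side of the complement, so the complement is their short-arc midpoint on the wheel.
Short-arc midpoint of 99° and 159°: 129°.
Base is 180° from the complement: 129 − 180 = -51 → -51 + 360 = 309°

309°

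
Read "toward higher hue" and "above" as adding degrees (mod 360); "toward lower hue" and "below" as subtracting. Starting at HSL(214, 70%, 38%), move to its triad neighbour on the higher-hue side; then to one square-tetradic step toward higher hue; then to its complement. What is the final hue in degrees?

244°

triadic ↑ +120°: 214 + 120 = 334°
square ↑ +90°: 334 + 90 = 424 → 424 − 360 = 64°
complement +180°: 64 + 180 = 244°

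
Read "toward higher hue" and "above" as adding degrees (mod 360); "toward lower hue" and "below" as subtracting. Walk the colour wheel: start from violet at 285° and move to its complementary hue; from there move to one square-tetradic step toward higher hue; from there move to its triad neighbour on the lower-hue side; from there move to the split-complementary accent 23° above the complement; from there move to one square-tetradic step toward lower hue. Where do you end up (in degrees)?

complement +180°: 285 + 180 = 465 → 465 − 360 = 105°
square ↑ +90°: 105 + 90 = 195°
triadic ↓ −120°: 195 − 120 = 75°
split-comp 23° ↑ +203°: 75 + 203 = 278°
square ↓ −90°: 278 − 90 = 188°

188°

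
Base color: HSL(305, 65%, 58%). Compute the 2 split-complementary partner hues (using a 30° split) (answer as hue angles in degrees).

Split-complementary hues sit 30° either side of the complement.
Complement of 305°: 305 + 180 = 485 → 485 − 360 = 125°
125 − 30 = 95°
125 + 30 = 155°

95° and 155°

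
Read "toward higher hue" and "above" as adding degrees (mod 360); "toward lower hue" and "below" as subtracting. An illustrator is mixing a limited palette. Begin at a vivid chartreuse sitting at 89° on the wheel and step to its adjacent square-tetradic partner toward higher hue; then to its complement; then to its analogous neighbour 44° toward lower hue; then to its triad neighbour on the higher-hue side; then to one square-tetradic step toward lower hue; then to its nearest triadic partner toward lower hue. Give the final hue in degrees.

89 + 90 = 179°   (square ↑)
179 + 180 = 359°   (complement)
359 − 44 = 315°   (analog 44° ↓)
315 + 120 = 435 → 435 − 360 = 75°   (triadic ↑)
75 − 90 = -15 → -15 + 360 = 345°   (square ↓)
345 − 120 = 225°   (triadic ↓)

225°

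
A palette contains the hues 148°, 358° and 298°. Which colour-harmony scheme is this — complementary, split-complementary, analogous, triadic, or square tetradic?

split-complementary

Sort the hues: 148°, 298°, 358°.
Successive gaps around the wheel: 150°, 60°, 150°.
Two 150° gaps and one 60° gap — a base hue opposite a pair of accents 30° either side of its complement — is the split-complementary pattern.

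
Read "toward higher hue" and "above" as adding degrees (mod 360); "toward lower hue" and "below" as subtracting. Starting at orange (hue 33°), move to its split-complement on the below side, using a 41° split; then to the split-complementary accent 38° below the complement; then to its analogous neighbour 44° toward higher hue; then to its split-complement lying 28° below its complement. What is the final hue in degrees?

150°

split-comp 41° ↓ +139°: 33 + 139 = 172°
split-comp 38° ↓ +142°: 172 + 142 = 314°
analog 44° ↑ +44°: 314 + 44 = 358°
split-comp 28° ↓ +152°: 358 + 152 = 510 → 510 − 360 = 150°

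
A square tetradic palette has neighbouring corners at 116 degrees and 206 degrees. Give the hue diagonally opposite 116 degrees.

A square tetradic scheme places four hues 90° apart; opposite corners are 180° apart.
116 + 180 = 296°

296°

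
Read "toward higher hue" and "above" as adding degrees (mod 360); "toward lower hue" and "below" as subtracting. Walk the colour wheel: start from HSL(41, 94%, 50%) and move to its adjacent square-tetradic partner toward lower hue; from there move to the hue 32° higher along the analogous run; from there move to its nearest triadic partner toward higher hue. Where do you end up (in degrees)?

103°

−90° (square ↓): 41 − 90 = -49 → -49 + 360 = 311°
+32° (analog 32° ↑): 311 + 32 = 343°
+120° (triadic ↑): 343 + 120 = 463 → 463 − 360 = 103°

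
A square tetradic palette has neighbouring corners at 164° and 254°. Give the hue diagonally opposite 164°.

A square tetradic scheme places four hues 90° apart; opposite corners are 180° apart.
164 + 180 = 344°

344°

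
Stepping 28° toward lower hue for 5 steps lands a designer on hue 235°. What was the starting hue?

5 steps of 28° (toward lower hue) give a net shift of −140°.
Start = end − shift: 235 + 140 = 375 → 375 − 360 = 15°

15°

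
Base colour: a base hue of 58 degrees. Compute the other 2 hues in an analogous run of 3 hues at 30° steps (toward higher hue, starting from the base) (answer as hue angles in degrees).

88° and 118°

58 + 30 = 88°
58 + 60 = 118°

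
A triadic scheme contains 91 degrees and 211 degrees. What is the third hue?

331°

A triad spaces three hues 120° apart.
The full set is {91°, 211°, 331°}.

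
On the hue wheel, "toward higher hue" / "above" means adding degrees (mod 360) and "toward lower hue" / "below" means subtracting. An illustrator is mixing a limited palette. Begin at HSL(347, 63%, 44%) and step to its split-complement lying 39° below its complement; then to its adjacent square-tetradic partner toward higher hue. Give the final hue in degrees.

218°

split-comp 39° ↓ +141°: 347 + 141 = 488 → 488 − 360 = 128°
square ↑ +90°: 128 + 90 = 218°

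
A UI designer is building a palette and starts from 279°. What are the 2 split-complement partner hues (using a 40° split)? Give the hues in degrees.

59° and 139°

Split-complementary hues sit 40° either side of the complement.
Complement of 279°: 279 + 180 = 459 → 459 − 360 = 99°
99 − 40 = 59°
99 + 40 = 139°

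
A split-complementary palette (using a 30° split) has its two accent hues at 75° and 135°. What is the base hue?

285°

The accents sit 30° either side of the complement, so the complement is their short-arc midpoint on the wheel.
Short-arc midpoint of 75° and 135°: 105°.
Base is 180° from the complement: 105 − 180 = -75 → -75 + 360 = 285°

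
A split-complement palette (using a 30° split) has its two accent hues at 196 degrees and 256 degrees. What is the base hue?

46°

The accents sit 30° either side of the complement, so the complement is their short-arc midpoint on the wheel.
Short-arc midpoint of 196° and 256°: 226°.
Base is 180° from the complement: 226 − 180 = 46°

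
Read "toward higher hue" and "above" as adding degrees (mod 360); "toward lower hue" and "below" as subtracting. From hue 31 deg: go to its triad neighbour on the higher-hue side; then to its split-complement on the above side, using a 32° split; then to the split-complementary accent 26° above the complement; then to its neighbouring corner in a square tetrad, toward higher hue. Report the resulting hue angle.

31 + 120 = 151°   (triadic ↑)
151 + 212 = 363 → 363 − 360 = 3°   (split-comp 32° ↑)
3 + 206 = 209°   (split-comp 26° ↑)
209 + 90 = 299°   (square ↑)

299°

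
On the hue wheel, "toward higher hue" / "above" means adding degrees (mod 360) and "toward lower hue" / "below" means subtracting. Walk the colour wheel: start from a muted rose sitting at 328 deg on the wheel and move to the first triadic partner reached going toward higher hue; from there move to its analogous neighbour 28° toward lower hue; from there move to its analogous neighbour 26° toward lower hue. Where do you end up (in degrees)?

triadic ↑ +120°: 328 + 120 = 448 → 448 − 360 = 88°
analog 28° ↓ −28°: 88 − 28 = 60°
analog 26° ↓ −26°: 60 − 26 = 34°

34°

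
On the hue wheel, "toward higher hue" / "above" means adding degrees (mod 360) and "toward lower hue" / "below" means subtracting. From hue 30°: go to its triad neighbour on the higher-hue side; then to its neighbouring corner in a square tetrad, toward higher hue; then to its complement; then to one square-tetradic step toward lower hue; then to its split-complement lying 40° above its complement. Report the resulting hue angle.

triadic ↑ +120°: 30 + 120 = 150°
square ↑ +90°: 150 + 90 = 240°
complement +180°: 240 + 180 = 420 → 420 − 360 = 60°
square ↓ −90°: 60 − 90 = -30 → -30 + 360 = 330°
split-comp 40° ↑ +220°: 330 + 220 = 550 → 550 − 360 = 190°

190°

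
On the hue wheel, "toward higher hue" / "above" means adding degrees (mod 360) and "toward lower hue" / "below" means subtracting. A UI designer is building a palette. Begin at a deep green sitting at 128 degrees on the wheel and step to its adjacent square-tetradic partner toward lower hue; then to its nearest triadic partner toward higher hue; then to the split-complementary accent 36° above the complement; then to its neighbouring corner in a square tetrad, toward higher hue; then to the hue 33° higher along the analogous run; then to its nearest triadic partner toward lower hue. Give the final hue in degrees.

−90° (square ↓): 128 − 90 = 38°
+120° (triadic ↑): 38 + 120 = 158°
+216° (split-comp 36° ↑): 158 + 216 = 374 → 374 − 360 = 14°
+90° (square ↑): 14 + 90 = 104°
+33° (analog 33° ↑): 104 + 33 = 137°
−120° (triadic ↓): 137 − 120 = 17°

17°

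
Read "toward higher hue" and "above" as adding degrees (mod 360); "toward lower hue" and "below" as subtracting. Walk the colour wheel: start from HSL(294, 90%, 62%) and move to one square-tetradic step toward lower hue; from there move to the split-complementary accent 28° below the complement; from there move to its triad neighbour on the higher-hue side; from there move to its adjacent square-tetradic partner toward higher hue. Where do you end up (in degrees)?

−90° (square ↓): 294 − 90 = 204°
+152° (split-comp 28° ↓): 204 + 152 = 356°
+120° (triadic ↑): 356 + 120 = 476 → 476 − 360 = 116°
+90° (square ↑): 116 + 90 = 206°

206°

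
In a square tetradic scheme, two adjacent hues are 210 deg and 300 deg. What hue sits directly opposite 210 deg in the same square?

30°

A square tetradic scheme places four hues 90° apart; opposite corners are 180° apart.
210 + 180 = 390 → 390 − 360 = 30°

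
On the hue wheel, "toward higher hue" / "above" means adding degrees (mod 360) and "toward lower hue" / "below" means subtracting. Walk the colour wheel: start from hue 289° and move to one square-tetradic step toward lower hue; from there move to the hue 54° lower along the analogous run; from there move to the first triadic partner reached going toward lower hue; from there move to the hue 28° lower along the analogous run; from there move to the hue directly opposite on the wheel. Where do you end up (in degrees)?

177°

−90° (square ↓): 289 − 90 = 199°
−54° (analog 54° ↓): 199 − 54 = 145°
−120° (triadic ↓): 145 − 120 = 25°
−28° (analog 28° ↓): 25 − 28 = -3 → -3 + 360 = 357°
+180° (complement): 357 + 180 = 537 → 537 − 360 = 177°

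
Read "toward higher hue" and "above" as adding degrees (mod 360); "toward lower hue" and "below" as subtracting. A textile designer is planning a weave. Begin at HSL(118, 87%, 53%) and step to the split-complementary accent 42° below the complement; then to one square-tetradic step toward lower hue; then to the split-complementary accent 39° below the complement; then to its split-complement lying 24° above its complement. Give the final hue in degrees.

split-comp 42° ↓ +138°: 118 + 138 = 256°
square ↓ −90°: 256 − 90 = 166°
split-comp 39° ↓ +141°: 166 + 141 = 307°
split-comp 24° ↑ +204°: 307 + 204 = 511 → 511 − 360 = 151°

151°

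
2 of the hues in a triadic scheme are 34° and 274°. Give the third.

154°

A triad places three hues 120° apart.
The full set through 34° is {34°, 154°, 274°}.
Given {34°, 274°}, the missing hue is 154°.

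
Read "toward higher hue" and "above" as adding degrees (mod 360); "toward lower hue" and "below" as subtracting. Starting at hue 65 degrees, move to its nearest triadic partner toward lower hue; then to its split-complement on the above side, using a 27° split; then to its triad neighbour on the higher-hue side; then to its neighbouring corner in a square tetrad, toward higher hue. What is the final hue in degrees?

triadic ↓ −120°: 65 − 120 = -55 → -55 + 360 = 305°
split-comp 27° ↑ +207°: 305 + 207 = 512 → 512 − 360 = 152°
triadic ↑ +120°: 152 + 120 = 272°
square ↑ +90°: 272 + 90 = 362 → 362 − 360 = 2°

2°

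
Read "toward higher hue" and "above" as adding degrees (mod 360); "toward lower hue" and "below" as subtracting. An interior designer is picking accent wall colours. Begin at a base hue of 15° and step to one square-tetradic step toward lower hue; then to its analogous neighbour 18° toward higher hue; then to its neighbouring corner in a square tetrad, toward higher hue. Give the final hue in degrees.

33°

square ↓ −90°: 15 − 90 = -75 → -75 + 360 = 285°
analog 18° ↑ +18°: 285 + 18 = 303°
square ↑ +90°: 303 + 90 = 393 → 393 − 360 = 33°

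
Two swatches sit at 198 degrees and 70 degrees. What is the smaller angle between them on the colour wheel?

|198 − 70| = 128.
128 ≤ 180, so the shorter arc is 128°.

128°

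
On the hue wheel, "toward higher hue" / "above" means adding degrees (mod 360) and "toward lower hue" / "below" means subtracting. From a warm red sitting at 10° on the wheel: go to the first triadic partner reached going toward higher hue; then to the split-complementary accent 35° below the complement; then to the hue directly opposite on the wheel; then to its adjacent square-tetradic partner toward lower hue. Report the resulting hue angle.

triadic ↑ +120°: 10 + 120 = 130°
split-comp 35° ↓ +145°: 130 + 145 = 275°
complement +180°: 275 + 180 = 455 → 455 − 360 = 95°
square ↓ −90°: 95 − 90 = 5°

5°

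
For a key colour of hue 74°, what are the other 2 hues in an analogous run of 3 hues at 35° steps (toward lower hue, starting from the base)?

39° and 4°

74 − 35 = 39°
74 − 70 = 4°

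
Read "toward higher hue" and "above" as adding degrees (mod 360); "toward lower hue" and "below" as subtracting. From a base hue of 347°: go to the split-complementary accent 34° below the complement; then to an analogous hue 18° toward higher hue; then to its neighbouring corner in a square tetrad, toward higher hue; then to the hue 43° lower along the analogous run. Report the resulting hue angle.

198°

split-comp 34° ↓ +146°: 347 + 146 = 493 → 493 − 360 = 133°
analog 18° ↑ +18°: 133 + 18 = 151°
square ↑ +90°: 151 + 90 = 241°
analog 43° ↓ −43°: 241 − 43 = 198°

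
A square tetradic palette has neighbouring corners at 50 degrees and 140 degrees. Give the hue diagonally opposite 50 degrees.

230°

A square tetradic scheme places four hues 90° apart; opposite corners are 180° apart.
50 + 180 = 230°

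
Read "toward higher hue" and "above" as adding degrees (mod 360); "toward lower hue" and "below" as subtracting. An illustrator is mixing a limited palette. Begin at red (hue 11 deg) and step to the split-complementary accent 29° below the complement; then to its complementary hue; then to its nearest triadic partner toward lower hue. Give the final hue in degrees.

222°

+151° (split-comp 29° ↓): 11 + 151 = 162°
+180° (complement): 162 + 180 = 342°
−120° (triadic ↓): 342 − 120 = 222°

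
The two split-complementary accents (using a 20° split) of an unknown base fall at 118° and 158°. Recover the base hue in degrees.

318°

The accents sit 20° either side of the complement, so the complement is their short-arc midpoint on the wheel.
Short-arc midpoint of 118° and 158°: 138°.
Base is 180° from the complement: 138 − 180 = -42 → -42 + 360 = 318°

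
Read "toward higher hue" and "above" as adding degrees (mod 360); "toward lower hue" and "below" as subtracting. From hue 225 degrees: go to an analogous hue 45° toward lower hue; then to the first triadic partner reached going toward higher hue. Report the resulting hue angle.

−45° (analog 45° ↓): 225 − 45 = 180°
+120° (triadic ↑): 180 + 120 = 300°

300°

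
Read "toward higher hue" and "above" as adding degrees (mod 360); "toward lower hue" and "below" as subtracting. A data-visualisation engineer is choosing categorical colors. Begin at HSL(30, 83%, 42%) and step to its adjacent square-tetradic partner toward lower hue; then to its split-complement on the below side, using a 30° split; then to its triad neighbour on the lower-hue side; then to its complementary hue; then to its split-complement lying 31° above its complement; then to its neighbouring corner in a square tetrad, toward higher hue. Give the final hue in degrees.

91°

30 − 90 = -60 → -60 + 360 = 300°   (square ↓)
300 + 150 = 450 → 450 − 360 = 90°   (split-comp 30° ↓)
90 − 120 = -30 → -30 + 360 = 330°   (triadic ↓)
330 + 180 = 510 → 510 − 360 = 150°   (complement)
150 + 211 = 361 → 361 − 360 = 1°   (split-comp 31° ↑)
1 + 90 = 91°   (square ↑)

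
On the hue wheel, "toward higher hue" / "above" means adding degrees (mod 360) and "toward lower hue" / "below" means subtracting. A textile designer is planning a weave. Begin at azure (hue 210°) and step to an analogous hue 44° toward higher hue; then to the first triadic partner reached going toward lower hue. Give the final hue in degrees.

134°

210 + 44 = 254°   (analog 44° ↑)
254 − 120 = 134°   (triadic ↓)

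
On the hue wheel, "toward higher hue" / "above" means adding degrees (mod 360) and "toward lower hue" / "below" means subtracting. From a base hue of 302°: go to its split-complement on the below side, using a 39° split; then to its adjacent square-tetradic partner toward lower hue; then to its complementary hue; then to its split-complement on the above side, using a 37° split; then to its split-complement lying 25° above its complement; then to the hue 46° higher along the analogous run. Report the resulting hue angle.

split-comp 39° ↓ +141°: 302 + 141 = 443 → 443 − 360 = 83°
square ↓ −90°: 83 − 90 = -7 → -7 + 360 = 353°
complement +180°: 353 + 180 = 533 → 533 − 360 = 173°
split-comp 37° ↑ +217°: 173 + 217 = 390 → 390 − 360 = 30°
split-comp 25° ↑ +205°: 30 + 205 = 235°
analog 46° ↑ +46°: 235 + 46 = 281°

281°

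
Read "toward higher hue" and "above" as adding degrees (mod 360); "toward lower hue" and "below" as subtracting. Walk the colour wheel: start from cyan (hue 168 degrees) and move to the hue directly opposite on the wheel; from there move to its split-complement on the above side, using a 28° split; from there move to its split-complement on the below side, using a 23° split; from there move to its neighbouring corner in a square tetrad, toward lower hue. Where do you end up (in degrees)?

263°

168 + 180 = 348°   (complement)
348 + 208 = 556 → 556 − 360 = 196°   (split-comp 28° ↑)
196 + 157 = 353°   (split-comp 23° ↓)
353 − 90 = 263°   (square ↓)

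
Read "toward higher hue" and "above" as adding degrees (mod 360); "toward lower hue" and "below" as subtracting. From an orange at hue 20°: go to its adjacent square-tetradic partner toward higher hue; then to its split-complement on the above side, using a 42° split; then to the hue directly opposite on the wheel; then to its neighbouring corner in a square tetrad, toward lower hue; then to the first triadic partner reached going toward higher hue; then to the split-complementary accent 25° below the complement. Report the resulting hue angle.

337°

20 + 90 = 110°   (square ↑)
110 + 222 = 332°   (split-comp 42° ↑)
332 + 180 = 512 → 512 − 360 = 152°   (complement)
152 − 90 = 62°   (square ↓)
62 + 120 = 182°   (triadic ↑)
182 + 155 = 337°   (split-comp 25° ↓)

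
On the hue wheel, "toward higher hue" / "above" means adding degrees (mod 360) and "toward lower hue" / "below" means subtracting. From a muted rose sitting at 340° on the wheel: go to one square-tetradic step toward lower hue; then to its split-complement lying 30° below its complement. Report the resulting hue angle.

40°

340 − 90 = 250°   (square ↓)
250 + 150 = 400 → 400 − 360 = 40°   (split-comp 30° ↓)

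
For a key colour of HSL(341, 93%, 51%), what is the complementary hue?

161°

The complement sits 180° across the wheel.
341 + 180 = 521 → 521 − 360 = 161°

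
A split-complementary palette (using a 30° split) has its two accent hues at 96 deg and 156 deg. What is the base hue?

The accents sit 30° either side of the complement, so the complement is their short-arc midpoint on the wheel.
Short-arc midpoint of 96° and 156°: 126°.
Base is 180° from the complement: 126 − 180 = -54 → -54 + 360 = 306°

306°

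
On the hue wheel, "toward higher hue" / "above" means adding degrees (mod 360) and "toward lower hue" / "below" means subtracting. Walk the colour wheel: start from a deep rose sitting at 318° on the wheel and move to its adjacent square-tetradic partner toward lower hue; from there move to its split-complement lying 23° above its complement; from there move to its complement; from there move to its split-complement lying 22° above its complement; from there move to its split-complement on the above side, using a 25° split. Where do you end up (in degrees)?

−90° (square ↓): 318 − 90 = 228°
+203° (split-comp 23° ↑): 228 + 203 = 431 → 431 − 360 = 71°
+180° (complement): 71 + 180 = 251°
+202° (split-comp 22° ↑): 251 + 202 = 453 → 453 − 360 = 93°
+205° (split-comp 25° ↑): 93 + 205 = 298°

298°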